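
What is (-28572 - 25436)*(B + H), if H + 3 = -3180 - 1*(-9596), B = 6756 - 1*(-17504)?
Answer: -1656587384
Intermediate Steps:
B = 24260 (B = 6756 + 17504 = 24260)
H = 6413 (H = -3 + (-3180 - 1*(-9596)) = -3 + (-3180 + 9596) = -3 + 6416 = 6413)
(-28572 - 25436)*(B + H) = (-28572 - 25436)*(24260 + 6413) = -54008*30673 = -1656587384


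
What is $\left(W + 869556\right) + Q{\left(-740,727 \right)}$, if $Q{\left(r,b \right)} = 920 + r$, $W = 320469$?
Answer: $1190205$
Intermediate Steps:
$\left(W + 869556\right) + Q{\left(-740,727 \right)} = \left(320469 + 869556\right) + \left(920 - 740\right) = 1190025 + 180 = 1190205$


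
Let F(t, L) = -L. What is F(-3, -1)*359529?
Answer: 359529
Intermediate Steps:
F(-3, -1)*359529 = -1*(-1)*359529 = 1*359529 = 359529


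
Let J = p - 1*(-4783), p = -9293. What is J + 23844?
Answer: 19334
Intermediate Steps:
J = -4510 (J = -9293 - 1*(-4783) = -9293 + 4783 = -4510)
J + 23844 = -4510 + 23844 = 19334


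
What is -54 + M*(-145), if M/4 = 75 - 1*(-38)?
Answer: -65594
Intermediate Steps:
M = 452 (M = 4*(75 - 1*(-38)) = 4*(75 + 38) = 4*113 = 452)
-54 + M*(-145) = -54 + 452*(-145) = -54 - 65540 = -65594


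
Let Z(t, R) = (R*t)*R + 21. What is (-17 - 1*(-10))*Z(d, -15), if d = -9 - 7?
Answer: 25053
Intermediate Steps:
d = -16
Z(t, R) = 21 + t*R**2 (Z(t, R) = t*R**2 + 21 = 21 + t*R**2)
(-17 - 1*(-10))*Z(d, -15) = (-17 - 1*(-10))*(21 - 16*(-15)**2) = (-17 + 10)*(21 - 16*225) = -7*(21 - 3600) = -7*(-3579) = 25053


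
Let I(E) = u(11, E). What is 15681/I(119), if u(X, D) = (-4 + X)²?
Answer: 15681/49 ≈ 320.02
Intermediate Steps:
I(E) = 49 (I(E) = (-4 + 11)² = 7² = 49)
15681/I(119) = 15681/49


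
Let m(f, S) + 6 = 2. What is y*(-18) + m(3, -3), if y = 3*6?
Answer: -328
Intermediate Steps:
m(f, S) = -4 (m(f, S) = -6 + 2 = -4)
y = 18
y*(-18) + m(3, -3) = 18*(-18) - 4 = -324 - 4 = -328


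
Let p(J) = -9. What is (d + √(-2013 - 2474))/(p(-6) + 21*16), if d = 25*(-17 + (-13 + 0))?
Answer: -250/109 + I*√4487/327 ≈ -2.2936 + 0.20485*I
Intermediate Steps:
d = -750 (d = 25*(-17 - 13) = 25*(-30) = -750)
(d + √(-2013 - 2474))/(p(-6) + 21*16) = (-750 + √(-2013 - 2474))/(-9 + 21*16) = (-750 + √(-4487))/(-9 + 336) = (-750 + I*√4487)/327 = (-750 + I*√4487)*(1/327) = -250/109 + I*√4487/327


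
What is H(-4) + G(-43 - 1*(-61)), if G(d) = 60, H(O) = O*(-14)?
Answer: 116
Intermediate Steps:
H(O) = -14*O
H(-4) + G(-43 - 1*(-61)) = -14*(-4) + 60 = 56 + 60 = 116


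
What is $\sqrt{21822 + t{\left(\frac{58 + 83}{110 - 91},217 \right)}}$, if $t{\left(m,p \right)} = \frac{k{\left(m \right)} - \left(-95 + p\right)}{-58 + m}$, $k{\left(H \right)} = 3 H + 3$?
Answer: $\frac{2 \sqrt{5243195}}{31} \approx 147.73$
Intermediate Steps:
$k{\left(H \right)} = 3 + 3 H$
$t{\left(m,p \right)} = \frac{98 - p + 3 m}{-58 + m}$ ($t{\left(m,p \right)} = \frac{\left(3 + 3 m\right) - \left(-95 + p\right)}{-58 + m} = \frac{98 - p + 3 m}{-58 + m}$)
$\sqrt{21822 + t{\left(\frac{58 + 83}{110 - 91},217 \right)}} = \sqrt{21822 + \frac{98 - 217 + 3 \frac{58 + 83}{110 - 91}}{-58 + \frac{58 + 83}{110 - 91}}} = \sqrt{21822 + \frac{98 - 217 + 3 \cdot \frac{141}{19}}{-58 + \frac{141}{19}}} = \sqrt{21822 + \frac{98 - 217 + \frac{423}{19}}{- \frac{961}{19}}} = \sqrt{21822 - - \frac{1838}{961}} = \sqrt{21822 + \frac{1838}{961}} = \sqrt{\frac{20972780}{961}} = \frac{2 \sqrt{5243195}}{31}$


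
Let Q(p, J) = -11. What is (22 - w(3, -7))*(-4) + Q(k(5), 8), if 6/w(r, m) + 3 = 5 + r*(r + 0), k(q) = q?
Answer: -1065/11 ≈ -96.818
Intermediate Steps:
w(r, m) = 6/(2 + r**2) (w(r, m) = 6/(-3 + (5 + r*(r + 0))) = 6/(-3 + (5 + r*r)) = 6/(-3 + (5 + r**2)) = 6/(2 + r**2))
(22 - w(3, -7))*(-4) + Q(k(5), 8) = (22 - 6/(2 + 3**2))*(-4) - 11 = (22 - 6/(2 + 9))*(-4) - 11 = (22 - 6/11)*(-4) - 11 = (236/11)*(-4) - 11 = -944/11 - 11 = -1065/11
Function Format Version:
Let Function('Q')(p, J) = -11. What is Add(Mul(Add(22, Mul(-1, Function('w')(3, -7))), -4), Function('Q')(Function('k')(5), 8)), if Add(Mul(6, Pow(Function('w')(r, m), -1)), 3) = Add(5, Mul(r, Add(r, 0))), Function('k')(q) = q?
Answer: Rational(-1065, 11) ≈ -96.818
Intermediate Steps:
Function('w')(r, m) = Mul(6, Pow(Add(2, Pow(r, 2)), -1)) (Function('w')(r, m) = Mul(6, Pow(Add(-3, Add(5, Mul(r, Add(r, 0)))), -1)) = Mul(6, Pow(Add(-3, Add(5, Mul(r, r))), -1)) = Mul(6, Pow(Add(-3, Add(5, Pow(r, 2))), -1)) = Mul(6, Pow(Add(2, Pow(r, 2)), -1)))
Add(Mul(Add(22, Mul(-1, Function('w')(3, -7))), -4), Function('Q')(Function('k')(5), 8)) = Add(Mul(Add(22, Mul(-1, Mul(6, Pow(Add(2, Pow(3, 2)), -1)))), -4), -11) = Add(Mul(Add(22, Mul(-1, Mul(6, Pow(Add(2, 9), -1)))), -4), -11) = Add(Mul(Add(22, Mul(-1, Mul(6, Pow(11, -1)))), -4), -11) = Add(Mul(Add(22, Mul(-1, Mul(6, Rational(1, 11)))), -4), -11) = Add(Mul(Add(22, Mul(-1, Rational(6, 11))), -4), -11) = Add(Mul(Add(22, Rational(-6, 11)), -4), -11) = Add(Mul(Rational(236, 11), -4), -11) = Add(Rational(-944, 11), -11) = Rational(-1065, 11)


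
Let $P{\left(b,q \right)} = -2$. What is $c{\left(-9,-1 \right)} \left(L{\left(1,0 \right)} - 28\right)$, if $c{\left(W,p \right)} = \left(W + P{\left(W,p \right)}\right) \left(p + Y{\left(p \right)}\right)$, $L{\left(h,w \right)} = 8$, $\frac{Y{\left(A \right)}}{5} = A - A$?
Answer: $-220$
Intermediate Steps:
$Y{\left(A \right)} = 0$ ($Y{\left(A \right)} = 5 \left(A - A\right) = 5 \cdot 0 = 0$)
$c{\left(W,p \right)} = p \left(-2 + W\right)$ ($c{\left(W,p \right)} = \left(W - 2\right) \left(p + 0\right) = \left(-2 + W\right) p = p \left(-2 + W\right)$)
$c{\left(-9,-1 \right)} \left(L{\left(1,0 \right)} - 28\right) = - (-2 - 9) \left(8 - 28\right) = \left(-1\right) \left(-11\right) \left(8 + \left(-32 + 4\right)\right) = 11 \left(8 - 28\right) = 11 \left(-20\right) = -220$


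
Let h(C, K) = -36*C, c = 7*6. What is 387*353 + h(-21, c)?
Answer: 137367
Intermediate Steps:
c = 42
387*353 + h(-21, c) = 387*353 - 36*(-21) = 136611 + 756 = 137367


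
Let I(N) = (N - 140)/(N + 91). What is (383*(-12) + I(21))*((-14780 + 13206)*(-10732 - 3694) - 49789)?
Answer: -1666470829455/16 ≈ -1.0415e+11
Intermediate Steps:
I(N) = (-140 + N)/(91 + N)
(383*(-12) + I(21))*((-14780 + 13206)*(-10732 - 3694) - 49789) = (383*(-12) + (-140 + 21)/(91 + 21))*((-14780 + 13206)*(-10732 - 3694) - 49789) = (-4596 - 119/112)*(-1574*(-14426) - 49789) = (-4596 + (1/112)*(-119))*(22706524 - 49789) = (-4596 - 17/16)*22656735 = -73553/16*22656735 = -1666470829455/16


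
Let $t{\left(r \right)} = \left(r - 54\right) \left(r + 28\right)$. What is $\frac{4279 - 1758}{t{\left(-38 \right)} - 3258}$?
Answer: $- \frac{2521}{2338} \approx -1.0783$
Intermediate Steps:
$t{\left(r \right)} = \left(-54 + r\right) \left(28 + r\right)$
$\frac{4279 - 1758}{t{\left(-38 \right)} - 3258} = \frac{4279 - 1758}{\left(-1512 + \left(-38\right)^{2} - -988\right) - 3258} = \frac{2521}{\left(-1512 + 1444 + 988\right) - 3258} = \frac{2521}{920 - 3258} = \frac{2521}{-2338} = 2521 \left(- \frac{1}{2338}\right) = - \frac{2521}{2338}$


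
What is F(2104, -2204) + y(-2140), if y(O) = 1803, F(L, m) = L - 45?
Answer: 3862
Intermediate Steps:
F(L, m) = -45 + L
F(2104, -2204) + y(-2140) = (-45 + 2104) + 1803 = 2059 + 1803 = 3862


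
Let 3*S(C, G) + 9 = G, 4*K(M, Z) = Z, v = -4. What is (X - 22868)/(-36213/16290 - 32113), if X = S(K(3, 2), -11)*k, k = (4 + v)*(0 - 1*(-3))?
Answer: 124173240/174385661 ≈ 0.71206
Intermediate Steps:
K(M, Z) = Z/4
k = 0 (k = (4 - 4)*(0 - 1*(-3)) = 0*(0 + 3) = 0*3 = 0)
S(C, G) = -3 + G/3
X = 0 (X = (-3 + (⅓)*(-11))*0 = (-3 - 11/3)*0 = -20/3*0 = 0)
(X - 22868)/(-36213/16290 - 32113) = (0 - 22868)/(-36213/16290 - 32113) = -22868/(-36213*1/16290 - 32113) = -22868/(-12071/5430 - 32113) = -22868/(-174385661/5430) = -22868*(-5430/174385661) = 124173240/174385661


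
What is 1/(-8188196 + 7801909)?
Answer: -1/386287 ≈ -2.5887e-6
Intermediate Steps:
1/(-8188196 + 7801909) = 1/(-386287) = -1/386287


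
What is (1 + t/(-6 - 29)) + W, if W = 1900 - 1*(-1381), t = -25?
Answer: 22979/7 ≈ 3282.7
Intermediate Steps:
W = 3281 (W = 1900 + 1381 = 3281)
(1 + t/(-6 - 29)) + W = (1 - 25/(-6 - 29)) + 3281 = (1 - 25/(-35)) + 3281 = (1 - 25*(-1/35)) + 3281 = (1 + 5/7) + 3281 = 12/7 + 3281 = 22979/7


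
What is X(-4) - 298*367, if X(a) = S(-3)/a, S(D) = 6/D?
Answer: -218731/2 ≈ -1.0937e+5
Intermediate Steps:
X(a) = -2/a (X(a) = (6/(-3))/a = (6*(-⅓))/a = -2/a)
X(-4) - 298*367 = -2/(-4) - 298*367 = -2*(-¼) - 109366 = ½ - 109366 = -218731/2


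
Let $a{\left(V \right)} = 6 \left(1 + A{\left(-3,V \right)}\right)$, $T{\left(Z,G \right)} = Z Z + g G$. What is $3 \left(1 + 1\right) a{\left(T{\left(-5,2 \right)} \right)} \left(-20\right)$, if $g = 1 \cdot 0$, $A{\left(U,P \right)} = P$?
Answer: $-18720$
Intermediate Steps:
$g = 0$
$T{\left(Z,G \right)} = Z^{2}$ ($T{\left(Z,G \right)} = Z Z + 0 G = Z^{2} + 0 = Z^{2}$)
$a{\left(V \right)} = 6 + 6 V$ ($a{\left(V \right)} = 6 \left(1 + V\right) = 6 + 6 V$)
$3 \left(1 + 1\right) a{\left(T{\left(-5,2 \right)} \right)} \left(-20\right) = 3 \left(1 + 1\right) \left(6 + 6 \left(-5\right)^{2}\right) \left(-20\right) = 3 \cdot 2 \left(6 + 6 \cdot 25\right) \left(-20\right) = 6 \left(6 + 150\right) \left(-20\right) = 6 \cdot 156 \left(-20\right) = 936 \left(-20\right) = -18720$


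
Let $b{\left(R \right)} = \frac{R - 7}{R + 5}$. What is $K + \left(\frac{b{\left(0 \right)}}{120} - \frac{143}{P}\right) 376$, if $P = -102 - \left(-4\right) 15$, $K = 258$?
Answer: $\frac{805247}{525} \approx 1533.8$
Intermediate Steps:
$P = -42$ ($P = -102 - -60 = -102 + 60 = -42$)
$b{\left(R \right)} = \frac{-7 + R}{5 + R}$
$K + \left(\frac{b{\left(0 \right)}}{120} - \frac{143}{P}\right) 376 = 258 + \left(\frac{\frac{1}{5 + 0} \left(-7 + 0\right)}{120} - \frac{143}{-42}\right) 376 = 258 + \left(\frac{1}{5} \left(-7\right) \frac{1}{120} - - \frac{143}{42}\right) 376 = 258 + \left(\frac{1}{5} \left(-7\right) \frac{1}{120} + \frac{143}{42}\right) 376 = 258 + \left(\left(- \frac{7}{5}\right) \frac{1}{120} + \frac{143}{42}\right) 376 = 258 + \left(- \frac{7}{600} + \frac{143}{42}\right) 376 = 258 + \frac{14251}{4200} \cdot 376 = 258 + \frac{669797}{525} = \frac{805247}{525}$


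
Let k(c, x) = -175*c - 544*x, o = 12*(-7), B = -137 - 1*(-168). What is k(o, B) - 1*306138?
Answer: -308302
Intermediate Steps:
B = 31 (B = -137 + 168 = 31)
o = -84
k(c, x) = -544*x - 175*c
k(o, B) - 1*306138 = (-544*31 - 175*(-84)) - 1*306138 = (-16864 + 14700) - 306138 = -2164 - 306138 = -308302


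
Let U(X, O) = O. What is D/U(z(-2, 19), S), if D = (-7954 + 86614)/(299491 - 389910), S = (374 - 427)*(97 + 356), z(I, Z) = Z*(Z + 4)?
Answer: 26220/723623257 ≈ 3.6234e-5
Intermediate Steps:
z(I, Z) = Z*(4 + Z)
S = -24009 (S = -53*453 = -24009)
D = -78660/90419 (D = 78660/(-90419) = 78660*(-1/90419) = -78660/90419 ≈ -0.86995)
D/U(z(-2, 19), S) = -78660/90419/(-24009) = -78660/90419*(-1/24009) = 26220/723623257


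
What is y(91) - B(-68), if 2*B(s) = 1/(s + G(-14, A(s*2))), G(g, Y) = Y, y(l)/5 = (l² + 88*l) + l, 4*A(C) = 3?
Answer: 22031102/269 ≈ 81900.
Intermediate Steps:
A(C) = ¾ (A(C) = (¼)*3 = ¾)
y(l) = 5*l² + 445*l (y(l) = 5*((l² + 88*l) + l) = 5*(l² + 89*l) = 5*l² + 445*l)
B(s) = 1/(2*(¾ + s)) (B(s) = 1/(2*(s + ¾)) = 1/(2*(¾ + s)))
y(91) - B(-68) = 5*91*(89 + 91) - 2/(3 + 4*(-68)) = 5*91*180 - 2/(3 - 272) = 81900 - 2/(-269) = 81900 - 2*(-1)/269 = 81900 - 1*(-2/269) = 81900 + 2/269 = 22031102/269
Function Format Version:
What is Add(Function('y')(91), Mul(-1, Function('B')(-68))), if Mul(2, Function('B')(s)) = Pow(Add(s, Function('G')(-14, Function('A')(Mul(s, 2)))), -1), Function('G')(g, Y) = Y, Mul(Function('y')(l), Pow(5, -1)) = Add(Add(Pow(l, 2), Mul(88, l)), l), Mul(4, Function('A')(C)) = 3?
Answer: Rational(22031102, 269) ≈ 81900.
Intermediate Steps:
Function('A')(C) = Rational(3, 4) (Function('A')(C) = Mul(Rational(1, 4), 3) = Rational(3, 4))
Function('y')(l) = Add(Mul(5, Pow(l, 2)), Mul(445, l)) (Function('y')(l) = Mul(5, Add(Add(Pow(l, 2), Mul(88, l)), l)) = Mul(5, Add(Pow(l, 2), Mul(89, l))) = Add(Mul(5, Pow(l, 2)), Mul(445, l)))
Function('B')(s) = Mul(Rational(1, 2), Pow(Add(Rational(3, 4), s), -1)) (Function('B')(s) = Mul(Rational(1, 2), Pow(Add(s, Rational(3, 4)), -1)) = Mul(Rational(1, 2), Pow(Add(Rational(3, 4), s), -1)))
Add(Function('y')(91), Mul(-1, Function('B')(-68))) = Add(Mul(5, 91, Add(89, 91)), Mul(-1, Mul(2, Pow(Add(3, Mul(4, -68)), -1)))) = Add(Mul(5, 91, 180), Mul(-1, Mul(2, Pow(Add(3, -272), -1)))) = Add(81900, Mul(-1, Mul(2, Pow(-269, -1)))) = Add(81900, Mul(-1, Mul(2, Rational(-1, 269)))) = Add(81900, Mul(-1, Rational(-2, 269))) = Add(81900, Rational(2, 269)) = Rational(22031102, 269)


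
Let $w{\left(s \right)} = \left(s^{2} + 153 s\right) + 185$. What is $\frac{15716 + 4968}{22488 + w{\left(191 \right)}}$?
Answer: $\frac{20684}{88377} \approx 0.23404$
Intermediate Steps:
$w{\left(s \right)} = 185 + s^{2} + 153 s$
$\frac{15716 + 4968}{22488 + w{\left(191 \right)}} = \frac{15716 + 4968}{22488 + \left(185 + 191^{2} + 153 \cdot 191\right)} = \frac{20684}{22488 + \left(185 + 36481 + 29223\right)} = \frac{20684}{22488 + 65889} = \frac{20684}{88377}$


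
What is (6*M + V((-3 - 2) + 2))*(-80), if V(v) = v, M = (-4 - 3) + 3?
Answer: 2160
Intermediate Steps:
M = -4 (M = -7 + 3 = -4)
(6*M + V((-3 - 2) + 2))*(-80) = (6*(-4) + ((-3 - 2) + 2))*(-80) = (-24 + (-5 + 2))*(-80) = (-24 - 3)*(-80) = -27*(-80) = 2160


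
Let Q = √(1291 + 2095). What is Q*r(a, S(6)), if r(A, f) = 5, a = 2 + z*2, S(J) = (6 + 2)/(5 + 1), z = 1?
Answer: 5*√3386 ≈ 290.95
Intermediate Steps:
S(J) = 4/3 (S(J) = 8/6 = 8*(⅙) = 4/3)
a = 4 (a = 2 + 1*2 = 2 + 2 = 4)
Q = √3386 ≈ 58.189
Q*r(a, S(6)) = √3386*5 = 5*√3386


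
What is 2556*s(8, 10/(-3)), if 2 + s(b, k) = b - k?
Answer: 23856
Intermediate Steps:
s(b, k) = -2 + b - k (s(b, k) = -2 + (b - k) = -2 + b - k)
2556*s(8, 10/(-3)) = 2556*(-2 + 8 - 10/(-3)) = 2556*(-2 + 8 - 10*(-1)/3) = 2556*(-2 + 8 - 1*(-10/3)) = 2556*(-2 + 8 + 10/3) = 2556*(28/3) = 23856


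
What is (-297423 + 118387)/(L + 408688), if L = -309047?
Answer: -179036/99641 ≈ -1.7968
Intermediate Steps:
(-297423 + 118387)/(L + 408688) = (-297423 + 118387)/(-309047 + 408688) = -179036/99641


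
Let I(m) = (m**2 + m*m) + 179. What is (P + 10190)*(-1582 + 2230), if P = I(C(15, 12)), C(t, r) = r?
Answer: 6905736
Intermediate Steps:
I(m) = 179 + 2*m**2 (I(m) = (m**2 + m**2) + 179 = 2*m**2 + 179 = 179 + 2*m**2)
P = 467 (P = 179 + 2*12**2 = 179 + 2*144 = 179 + 288 = 467)
(P + 10190)*(-1582 + 2230) = (467 + 10190)*(-1582 + 2230) = 10657*648 = 6905736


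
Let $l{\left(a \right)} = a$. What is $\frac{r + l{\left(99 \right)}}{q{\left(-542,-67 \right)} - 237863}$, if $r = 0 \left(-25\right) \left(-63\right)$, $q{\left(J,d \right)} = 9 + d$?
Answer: $- \frac{33}{79307} \approx -0.0004161$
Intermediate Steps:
$r = 0$ ($r = 0 \left(-63\right) = 0$)
$\frac{r + l{\left(99 \right)}}{q{\left(-542,-67 \right)} - 237863} = \frac{0 + 99}{\left(9 - 67\right) - 237863} = \frac{99}{-58 - 237863} = \frac{99}{-237921} = 99 \left(- \frac{1}{237921}\right) = - \frac{33}{79307}$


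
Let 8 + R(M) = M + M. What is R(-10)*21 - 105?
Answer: -693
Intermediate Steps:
R(M) = -8 + 2*M (R(M) = -8 + (M + M) = -8 + 2*M)
R(-10)*21 - 105 = (-8 + 2*(-10))*21 - 105 = (-8 - 20)*21 - 105 = -28*21 - 105 = -588 - 105 = -693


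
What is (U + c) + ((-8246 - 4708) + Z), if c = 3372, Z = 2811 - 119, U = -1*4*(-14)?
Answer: -6834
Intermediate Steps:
U = 56 (U = -4*(-14) = 56)
Z = 2692
(U + c) + ((-8246 - 4708) + Z) = (56 + 3372) + ((-8246 - 4708) + 2692) = 3428 + (-12954 + 2692) = 3428 - 10262 = -6834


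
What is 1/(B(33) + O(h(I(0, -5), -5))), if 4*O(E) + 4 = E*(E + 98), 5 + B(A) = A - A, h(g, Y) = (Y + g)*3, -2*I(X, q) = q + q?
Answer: -⅙ ≈ -0.16667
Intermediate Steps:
I(X, q) = -q (I(X, q) = -(q + q)/2 = -q)
h(g, Y) = 3*Y + 3*g
B(A) = -5 (B(A) = -5 + (A - A) = -5 + 0 = -5)
O(E) = -1 + E*(98 + E)/4 (O(E) = -1 + (E*(E + 98))/4 = -1 + (E*(98 + E))/4 = -1 + E*(98 + E)/4)
1/(B(33) + O(h(I(0, -5), -5))) = 1/(-5 + (-1 + (3*(-5) + 3*(-1*(-5)))²/4 + 49*(3*(-5) + 3*(-1*(-5)))/2)) = 1/(-5 + (-1 + (-15 + 3*5)²/4 + 49*(-15 + 3*5)/2)) = 1/(-5 + (-1 + (-15 + 15)²/4 + 49*(-15 + 15)/2)) = 1/(-5 + (-1 + (¼)*0² + (49/2)*0)) = 1/(-5 + (-1 + (¼)*0 + 0)) = 1/(-5 + (-1 + 0 + 0)) = 1/(-5 - 1) = 1/(-6) = -⅙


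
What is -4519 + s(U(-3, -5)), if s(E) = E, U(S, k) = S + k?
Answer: -4527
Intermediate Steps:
-4519 + s(U(-3, -5)) = -4519 + (-3 - 5) = -4519 - 8 = -4527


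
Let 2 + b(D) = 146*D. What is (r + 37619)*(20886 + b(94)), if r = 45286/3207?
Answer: 1392273137584/1069 ≈ 1.3024e+9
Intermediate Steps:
b(D) = -2 + 146*D
r = 45286/3207 (r = 45286*(1/3207) = 45286/3207 ≈ 14.121)
(r + 37619)*(20886 + b(94)) = (45286/3207 + 37619)*(20886 + (-2 + 146*94)) = 120689419*(20886 + (-2 + 13724))/3207 = 120689419*(20886 + 13722)/3207 = (120689419/3207)*34608 = 1392273137584/1069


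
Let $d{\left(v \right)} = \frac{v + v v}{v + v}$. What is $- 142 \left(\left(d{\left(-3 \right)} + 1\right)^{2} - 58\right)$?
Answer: $8236$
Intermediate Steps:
$d{\left(v \right)} = \frac{v + v^{2}}{2 v}$
$- 142 \left(\left(d{\left(-3 \right)} + 1\right)^{2} - 58\right) = - 142 \left(\left(\left(\frac{1}{2} + \frac{1}{2} \left(-3\right)\right) + 1\right)^{2} - 58\right) = - 142 \left(\left(\left(\frac{1}{2} - \frac{3}{2}\right) + 1\right)^{2} - 58\right) = - 142 \left(\left(-1 + 1\right)^{2} - 58\right) = - 142 \left(0^{2} - 58\right) = - 142 \left(0 - 58\right) = \left(-142\right) \left(-58\right) = 8236$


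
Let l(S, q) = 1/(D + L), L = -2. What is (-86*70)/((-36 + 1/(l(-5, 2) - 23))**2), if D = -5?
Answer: -157988880/34093921 ≈ -4.6339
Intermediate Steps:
l(S, q) = -1/7 (l(S, q) = 1/(-5 - 2) = 1/(-7) = -1/7)
(-86*70)/((-36 + 1/(l(-5, 2) - 23))**2) = (-86*70)/((-36 + 1/(-1/7 - 23))**2) = -6020/(-36 + 1/(-162/7))**2 = -6020/(-36 - 7/162)**2 = -6020/((-5839/162)**2) = -6020/34093921/26244 = -6020*26244/34093921 = -157988880/34093921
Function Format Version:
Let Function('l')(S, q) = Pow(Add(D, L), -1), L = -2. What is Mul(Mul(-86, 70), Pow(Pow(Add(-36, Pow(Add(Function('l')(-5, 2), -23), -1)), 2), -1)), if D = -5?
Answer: Rational(-157988880, 34093921) ≈ -4.6339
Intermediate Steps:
Function('l')(S, q) = Rational(-1, 7) (Function('l')(S, q) = Pow(Add(-5, -2), -1) = Pow(-7, -1) = Rational(-1, 7))
Mul(Mul(-86, 70), Pow(Pow(Add(-36, Pow(Add(Function('l')(-5, 2), -23), -1)), 2), -1)) = Mul(Mul(-86, 70), Pow(Pow(Add(-36, Pow(Add(Rational(-1, 7), -23), -1)), 2), -1)) = Mul(-6020, Pow(Pow(Add(-36, Pow(Rational(-162, 7), -1)), 2), -1)) = Mul(-6020, Pow(Pow(Add(-36, Rational(-7, 162)), 2), -1)) = Mul(-6020, Pow(Pow(Rational(-5839, 162), 2), -1)) = Mul(-6020, Pow(Rational(34093921, 26244), -1)) = Mul(-6020, Rational(26244, 34093921)) = Rational(-157988880, 34093921)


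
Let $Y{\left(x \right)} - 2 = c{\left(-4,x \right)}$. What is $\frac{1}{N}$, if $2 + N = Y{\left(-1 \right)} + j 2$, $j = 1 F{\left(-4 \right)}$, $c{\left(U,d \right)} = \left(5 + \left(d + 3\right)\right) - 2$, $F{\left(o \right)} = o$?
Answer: $- \frac{1}{3} \approx -0.33333$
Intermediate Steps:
$c{\left(U,d \right)} = 6 + d$ ($c{\left(U,d \right)} = \left(5 + \left(3 + d\right)\right) - 2 = \left(8 + d\right) - 2 = 6 + d$)
$Y{\left(x \right)} = 8 + x$ ($Y{\left(x \right)} = 2 + \left(6 + x\right) = 8 + x$)
$j = -4$ ($j = 1 \left(-4\right) = -4$)
$N = -3$ ($N = -2 + \left(\left(8 - 1\right) - 8\right) = -2 + \left(7 - 8\right) = -2 - 1 = -3$)
$\frac{1}{N} = \frac{1}{-3} = - \frac{1}{3}$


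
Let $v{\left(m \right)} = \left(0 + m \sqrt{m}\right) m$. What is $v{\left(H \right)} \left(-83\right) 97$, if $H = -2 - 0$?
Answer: $- 32204 i \sqrt{2} \approx - 45543.0 i$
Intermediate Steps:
$H = -2$ ($H = -2 + 0 = -2$)
$v{\left(m \right)} = m^{\frac{5}{2}}$ ($v{\left(m \right)} = \left(0 + m^{\frac{3}{2}}\right) m = m^{\frac{3}{2}} m = m^{\frac{5}{2}}$)
$v{\left(H \right)} \left(-83\right) 97 = \left(-2\right)^{\frac{5}{2}} \left(-83\right) 97 = 4 i \sqrt{2} \left(-83\right) 97 = - 332 i \sqrt{2} \cdot 97 = - 32204 i \sqrt{2}$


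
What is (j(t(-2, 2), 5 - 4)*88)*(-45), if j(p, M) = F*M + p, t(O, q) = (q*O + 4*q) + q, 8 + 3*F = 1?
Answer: -14520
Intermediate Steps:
F = -7/3 (F = -8/3 + (1/3)*1 = -8/3 + 1/3 = -7/3 ≈ -2.3333)
t(O, q) = 5*q + O*q (t(O, q) = (O*q + 4*q) + q = (4*q + O*q) + q = 5*q + O*q)
j(p, M) = p - 7*M/3 (j(p, M) = -7*M/3 + p = p - 7*M/3)
(j(t(-2, 2), 5 - 4)*88)*(-45) = ((2*(5 - 2) - 7*(5 - 4)/3)*88)*(-45) = ((2*3 - 7/3*1)*88)*(-45) = ((6 - 7/3)*88)*(-45) = ((11/3)*88)*(-45) = (968/3)*(-45) = -14520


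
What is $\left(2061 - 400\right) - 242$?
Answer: $1419$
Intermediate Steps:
$\left(2061 - 400\right) - 242 = 1661 - 242 = 1419$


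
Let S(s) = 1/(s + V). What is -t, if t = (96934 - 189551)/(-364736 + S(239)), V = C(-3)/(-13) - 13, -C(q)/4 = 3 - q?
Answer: -274331554/1080348019 ≈ -0.25393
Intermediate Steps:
C(q) = -12 + 4*q (C(q) = -4*(3 - q) = -12 + 4*q)
V = -145/13 (V = (-12 + 4*(-3))/(-13) - 13 = -(-12 - 12)/13 - 13 = -1/13*(-24) - 13 = 24/13 - 13 = -145/13 ≈ -11.154)
S(s) = 1/(-145/13 + s) (S(s) = 1/(s - 145/13) = 1/(-145/13 + s))
t = 274331554/1080348019 (t = (96934 - 189551)/(-364736 + 13/(-145 + 13*239)) = -92617/(-364736 + 13/(-145 + 3107)) = -92617/(-364736 + 13/2962) = -92617/(-1080348019/2962) = -92617*(-2962/1080348019) = 274331554/1080348019 ≈ 0.25393)
-t = -1*274331554/1080348019 = -274331554/1080348019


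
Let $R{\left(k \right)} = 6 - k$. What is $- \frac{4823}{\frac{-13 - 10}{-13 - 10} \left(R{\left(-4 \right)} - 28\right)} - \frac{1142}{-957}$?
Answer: $\frac{1545389}{5742} \approx 269.14$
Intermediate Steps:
$- \frac{4823}{\frac{-13 - 10}{-13 - 10} \left(R{\left(-4 \right)} - 28\right)} - \frac{1142}{-957} = - \frac{4823}{\frac{-13 - 10}{-13 - 10} \left(\left(6 - -4\right) - 28\right)} - \frac{1142}{-957} = - \frac{4823}{- \frac{23}{-23} \left(\left(6 + 4\right) - 28\right)} - - \frac{1142}{957} = - \frac{4823}{\left(-23\right) \left(- \frac{1}{23}\right) \left(10 - 28\right)} + \frac{1142}{957} = - \frac{4823}{1 \left(-18\right)} + \frac{1142}{957} = - \frac{4823}{-18} + \frac{1142}{957} = \left(-4823\right) \left(- \frac{1}{18}\right) + \frac{1142}{957} = \frac{4823}{18} + \frac{1142}{957} = \frac{1545389}{5742}$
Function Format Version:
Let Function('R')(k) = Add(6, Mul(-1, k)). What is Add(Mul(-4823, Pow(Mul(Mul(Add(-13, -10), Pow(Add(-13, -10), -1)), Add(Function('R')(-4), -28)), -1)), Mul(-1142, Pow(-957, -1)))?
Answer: Rational(1545389, 5742) ≈ 269.14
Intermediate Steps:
Add(Mul(-4823, Pow(Mul(Mul(Add(-13, -10), Pow(Add(-13, -10), -1)), Add(Function('R')(-4), -28)), -1)), Mul(-1142, Pow(-957, -1))) = Add(Mul(-4823, Pow(Mul(Mul(Add(-13, -10), Pow(Add(-13, -10), -1)), Add(Add(6, Mul(-1, -4)), -28)), -1)), Mul(-1142, Pow(-957, -1))) = Add(Mul(-4823, Pow(Mul(Mul(-23, Pow(-23, -1)), Add(Add(6, 4), -28)), -1)), Mul(-1142, Rational(-1, 957))) = Add(Mul(-4823, Pow(Mul(Mul(-23, Rational(-1, 23)), Add(10, -28)), -1)), Rational(1142, 957)) = Add(Mul(-4823, Pow(Mul(1, -18), -1)), Rational(1142, 957)) = Add(Mul(-4823, Pow(-18, -1)), Rational(1142, 957)) = Add(Mul(-4823, Rational(-1, 18)), Rational(1142, 957)) = Add(Rational(4823, 18), Rational(1142, 957)) = Rational(1545389, 5742)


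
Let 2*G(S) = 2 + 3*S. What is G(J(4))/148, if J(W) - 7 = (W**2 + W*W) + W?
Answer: 131/296 ≈ 0.44257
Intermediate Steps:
J(W) = 7 + W + 2*W**2 (J(W) = 7 + ((W**2 + W*W) + W) = 7 + ((W**2 + W**2) + W) = 7 + (2*W**2 + W) = 7 + (W + 2*W**2) = 7 + W + 2*W**2)
G(S) = 1 + 3*S/2 (G(S) = (2 + 3*S)/2 = 1 + 3*S/2)
G(J(4))/148 = (1 + 3*(7 + 4 + 2*4**2)/2)/148 = (1 + 3*(7 + 4 + 2*16)/2)*(1/148) = (1 + 3*(7 + 4 + 32)/2)*(1/148) = (1 + (3/2)*43)*(1/148) = (1 + 129/2)*(1/148) = (131/2)*(1/148) = 131/296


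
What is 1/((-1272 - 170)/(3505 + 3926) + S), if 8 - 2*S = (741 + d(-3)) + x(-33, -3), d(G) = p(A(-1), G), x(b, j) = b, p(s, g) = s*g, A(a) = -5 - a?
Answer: -7431/2646878 ≈ -0.0028075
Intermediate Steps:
p(s, g) = g*s
d(G) = -4*G (d(G) = G*(-5 - 1*(-1)) = G*(-5 + 1) = G*(-4) = -4*G)
S = -356 (S = 4 - ((741 - 4*(-3)) - 33)/2 = 4 - ((741 + 12) - 33)/2 = 4 - (753 - 33)/2 = 4 - ½*720 = 4 - 360 = -356)
1/((-1272 - 170)/(3505 + 3926) + S) = 1/((-1272 - 170)/(3505 + 3926) - 356) = 1/(-1442/7431 - 356) = 1/(-2646878/7431) = -7431/2646878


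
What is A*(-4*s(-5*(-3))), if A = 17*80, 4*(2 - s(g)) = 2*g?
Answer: 29920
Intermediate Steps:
s(g) = 2 - g/2
A = 1360
A*(-4*s(-5*(-3))) = 1360*(-4*(2 - (-5)*(-3)/2)) = 1360*(-4*(2 - ½*15)) = 1360*(-4*(2 - 15/2)) = 1360*(-4*(-11/2)) = 1360*22 = 29920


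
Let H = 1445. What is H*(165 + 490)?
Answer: 946475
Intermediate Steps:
H*(165 + 490) = 1445*(165 + 490) = 1445*655 = 946475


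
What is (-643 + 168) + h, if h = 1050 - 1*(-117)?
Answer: 692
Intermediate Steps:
h = 1167 (h = 1050 + 117 = 1167)
(-643 + 168) + h = (-643 + 168) + 1167 = -475 + 1167 = 692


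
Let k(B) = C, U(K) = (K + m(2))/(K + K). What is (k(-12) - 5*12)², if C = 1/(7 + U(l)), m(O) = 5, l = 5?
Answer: 229441/64 ≈ 3585.0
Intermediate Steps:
U(K) = (5 + K)/(2*K) (U(K) = (K + 5)/(K + K) = (5 + K)/((2*K)) = (5 + K)*(1/(2*K)) = (5 + K)/(2*K))
C = ⅛ (C = 1/(7 + (½)*(5 + 5)/5) = 1/(7 + (½)*(⅕)*10) = 1/(7 + 1) = 1/8 = ⅛ ≈ 0.12500)
k(B) = ⅛
(k(-12) - 5*12)² = (⅛ - 5*12)² = (⅛ - 60)² = (-479/8)² = 229441/64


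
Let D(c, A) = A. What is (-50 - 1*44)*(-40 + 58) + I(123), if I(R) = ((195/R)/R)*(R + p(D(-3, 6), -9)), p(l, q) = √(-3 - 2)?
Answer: -69307/41 + 65*I*√5/5043 ≈ -1690.4 + 0.028821*I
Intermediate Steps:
p(l, q) = I*√5 (p(l, q) = √(-5) = I*√5)
I(R) = 195*(R + I*√5)/R² (I(R) = ((195/R)/R)*(R + I*√5) = (195/R²)*(R + I*√5) = 195*(R + I*√5)/R²)
(-50 - 1*44)*(-40 + 58) + I(123) = (-50 - 1*44)*(-40 + 58) + 195*(123 + I*√5)/123² = (-50 - 44)*18 + 195*(1/15129)*(123 + I*√5) = -94*18 + (65/41 + 65*I*√5/5043) = -1692 + (65/41 + 65*I*√5/5043) = -69307/41 + 65*I*√5/5043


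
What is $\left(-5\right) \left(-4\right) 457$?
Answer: $9140$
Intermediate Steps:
$\left(-5\right) \left(-4\right) 457 = 20 \cdot 457 = 9140$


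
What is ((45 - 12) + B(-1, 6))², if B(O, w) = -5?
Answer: 784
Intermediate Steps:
((45 - 12) + B(-1, 6))² = ((45 - 12) - 5)² = (33 - 5)² = 28² = 784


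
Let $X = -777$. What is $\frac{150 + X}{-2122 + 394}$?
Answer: $\frac{209}{576} \approx 0.36285$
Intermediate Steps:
$\frac{150 + X}{-2122 + 394} = \frac{150 - 777}{-2122 + 394} = - \frac{627}{-1728} = \left(-627\right) \left(- \frac{1}{1728}\right) = \frac{209}{576}$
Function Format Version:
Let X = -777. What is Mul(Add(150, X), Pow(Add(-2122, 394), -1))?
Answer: Rational(209, 576) ≈ 0.36285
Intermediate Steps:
Mul(Add(150, X), Pow(Add(-2122, 394), -1)) = Mul(Add(150, -777), Pow(Add(-2122, 394), -1)) = Mul(-627, Pow(-1728, -1)) = Mul(-627, Rational(-1, 1728)) = Rational(209, 576)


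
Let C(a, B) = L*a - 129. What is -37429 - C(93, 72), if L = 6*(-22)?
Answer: -25024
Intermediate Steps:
L = -132
C(a, B) = -129 - 132*a (C(a, B) = -132*a - 129 = -129 - 132*a)
-37429 - C(93, 72) = -37429 - (-129 - 132*93) = -37429 - (-129 - 12276) = -37429 - 1*(-12405) = -37429 + 12405 = -25024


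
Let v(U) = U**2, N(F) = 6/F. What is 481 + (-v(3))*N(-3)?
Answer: 499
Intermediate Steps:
481 + (-v(3))*N(-3) = 481 + (-1*3**2)*(6/(-3)) = 481 + (-1*9)*(6*(-1/3)) = 481 - 9*(-2) = 481 + 18 = 499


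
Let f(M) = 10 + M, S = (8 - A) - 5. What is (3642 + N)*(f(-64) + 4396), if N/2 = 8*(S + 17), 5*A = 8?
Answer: 85459244/5 ≈ 1.7092e+7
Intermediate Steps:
A = 8/5 (A = (1/5)*8 = 8/5 ≈ 1.6000)
S = 7/5 (S = (8 - 1*8/5) - 5 = (8 - 8/5) - 5 = 32/5 - 5 = 7/5 ≈ 1.4000)
N = 1472/5 (N = 2*(8*(7/5 + 17)) = 2*(8*(92/5)) = 2*(736/5) = 1472/5 ≈ 294.40)
(3642 + N)*(f(-64) + 4396) = (3642 + 1472/5)*((10 - 64) + 4396) = 19682*(-54 + 4396)/5 = (19682/5)*4342 = 85459244/5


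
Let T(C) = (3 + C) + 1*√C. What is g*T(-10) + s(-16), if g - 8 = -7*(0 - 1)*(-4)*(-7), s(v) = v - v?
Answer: -1428 + 204*I*√10 ≈ -1428.0 + 645.1*I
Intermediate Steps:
s(v) = 0
T(C) = 3 + C + √C (T(C) = (3 + C) + √C = 3 + C + √C)
g = 204 (g = 8 - 7*(0 - 1)*(-4)*(-7) = 8 - (-7)*(-4)*(-7) = 8 - 7*4*(-7) = 8 - 28*(-7) = 8 + 196 = 204)
g*T(-10) + s(-16) = 204*(3 - 10 + √(-10)) + 0 = 204*(3 - 10 + I*√10) + 0 = 204*(-7 + I*√10) + 0 = (-1428 + 204*I*√10) + 0 = -1428 + 204*I*√10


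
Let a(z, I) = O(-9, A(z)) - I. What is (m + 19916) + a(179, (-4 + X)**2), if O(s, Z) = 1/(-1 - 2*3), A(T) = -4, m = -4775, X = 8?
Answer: 105874/7 ≈ 15125.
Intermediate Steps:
O(s, Z) = -1/7 (O(s, Z) = 1/(-1 - 6) = 1/(-7) = -1/7)
a(z, I) = -1/7 - I
(m + 19916) + a(179, (-4 + X)**2) = (-4775 + 19916) + (-1/7 - (-4 + 8)**2) = 15141 + (-1/7 - 1*4**2) = 15141 + (-1/7 - 1*16) = 15141 + (-1/7 - 16) = 15141 - 113/7 = 105874/7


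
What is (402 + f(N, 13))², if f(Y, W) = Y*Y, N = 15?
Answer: 393129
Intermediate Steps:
f(Y, W) = Y²
(402 + f(N, 13))² = (402 + 15²)² = (402 + 225)² = 627² = 393129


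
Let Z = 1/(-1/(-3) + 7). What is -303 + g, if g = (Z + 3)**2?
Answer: -141891/484 ≈ -293.16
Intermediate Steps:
Z = 3/22 (Z = 1/(-1*(-1/3) + 7) = 1/(1/3 + 7) = 1/(22/3) = 3/22 ≈ 0.13636)
g = 4761/484 (g = (3/22 + 3)**2 = (69/22)**2 = 4761/484 ≈ 9.8368)
-303 + g = -303 + 4761/484 = -141891/484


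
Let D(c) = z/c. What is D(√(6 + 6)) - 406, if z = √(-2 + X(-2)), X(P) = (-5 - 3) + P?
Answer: -406 + I ≈ -406.0 + 1.0*I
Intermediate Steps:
X(P) = -8 + P
z = 2*I*√3 (z = √(-2 + (-8 - 2)) = √(-2 - 10) = √(-12) = 2*I*√3 ≈ 3.4641*I)
D(c) = 2*I*√3/c (D(c) = (2*I*√3)/c = 2*I*√3/c)
D(√(6 + 6)) - 406 = 2*I*√3/(√(6 + 6)) - 406 = 2*I*√3/(√12) - 406 = 2*I*√3/((2*√3)) - 406 = 2*I*√3*(√3/6) - 406 = I - 406 = -406 + I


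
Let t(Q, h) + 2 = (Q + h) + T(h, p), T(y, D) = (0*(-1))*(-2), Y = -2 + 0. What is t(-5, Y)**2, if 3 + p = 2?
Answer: 81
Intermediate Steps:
p = -1 (p = -3 + 2 = -1)
Y = -2
T(y, D) = 0 (T(y, D) = 0*(-2) = 0)
t(Q, h) = -2 + Q + h (t(Q, h) = -2 + ((Q + h) + 0) = -2 + (Q + h) = -2 + Q + h)
t(-5, Y)**2 = (-2 - 5 - 2)**2 = (-9)**2 = 81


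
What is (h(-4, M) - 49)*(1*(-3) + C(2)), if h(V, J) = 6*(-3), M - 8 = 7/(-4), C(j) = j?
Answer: 67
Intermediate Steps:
M = 25/4 (M = 8 + 7/(-4) = 8 + 7*(-1/4) = 8 - 7/4 = 25/4 ≈ 6.2500)
h(V, J) = -18
(h(-4, M) - 49)*(1*(-3) + C(2)) = (-18 - 49)*(1*(-3) + 2) = -67*(-3 + 2) = -67*(-1) = 67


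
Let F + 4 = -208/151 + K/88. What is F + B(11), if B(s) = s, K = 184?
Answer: 12812/1661 ≈ 7.7134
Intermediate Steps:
F = -5459/1661 (F = -4 + (-208/151 + 184/88) = -4 + (-208*1/151 + 184*(1/88)) = -4 + (-208/151 + 23/11) = -4 + 1185/1661 = -5459/1661 ≈ -3.2866)
F + B(11) = -5459/1661 + 11 = 12812/1661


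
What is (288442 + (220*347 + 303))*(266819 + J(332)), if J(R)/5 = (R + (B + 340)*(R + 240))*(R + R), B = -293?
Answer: 33085440769815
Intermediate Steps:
J(R) = 10*R*(11280 + 48*R) (J(R) = 5*((R + (-293 + 340)*(R + 240))*(R + R)) = 5*((R + 47*(240 + R))*(2*R)) = 5*((R + (11280 + 47*R))*(2*R)) = 5*((11280 + 48*R)*(2*R)) = 5*(2*R*(11280 + 48*R)) = 10*R*(11280 + 48*R))
(288442 + (220*347 + 303))*(266819 + J(332)) = (288442 + (220*347 + 303))*(266819 + 480*332*(235 + 332)) = (288442 + (76340 + 303))*(266819 + 480*332*567) = (288442 + 76643)*(266819 + 90357120) = 365085*90623939 = 33085440769815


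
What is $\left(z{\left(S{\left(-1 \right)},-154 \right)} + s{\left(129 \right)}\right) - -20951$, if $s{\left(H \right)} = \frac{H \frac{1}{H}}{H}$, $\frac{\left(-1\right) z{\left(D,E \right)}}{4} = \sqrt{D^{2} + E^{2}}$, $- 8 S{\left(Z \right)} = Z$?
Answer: $\frac{2702680}{129} - \frac{5 \sqrt{60713}}{2} \approx 20335.0$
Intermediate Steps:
$S{\left(Z \right)} = - \frac{Z}{8}$
$z{\left(D,E \right)} = - 4 \sqrt{D^{2} + E^{2}}$
$s{\left(H \right)} = \frac{1}{H}$ ($s{\left(H \right)} = 1 \frac{1}{H} = \frac{1}{H}$)
$\left(z{\left(S{\left(-1 \right)},-154 \right)} + s{\left(129 \right)}\right) - -20951 = \left(- 4 \sqrt{\left(\left(- \frac{1}{8}\right) \left(-1\right)\right)^{2} + \left(-154\right)^{2}} + \frac{1}{129}\right) - -20951 = \left(- 4 \sqrt{\left(\frac{1}{8}\right)^{2} + 23716} + \frac{1}{129}\right) + 20951 = \left(- 4 \sqrt{\frac{1}{64} + 23716} + \frac{1}{129}\right) + 20951 = \left(- 4 \sqrt{\frac{1517825}{64}} + \frac{1}{129}\right) + 20951 = \left(- 4 \frac{5 \sqrt{60713}}{8} + \frac{1}{129}\right) + 20951 = \left(- \frac{5 \sqrt{60713}}{2} + \frac{1}{129}\right) + 20951 = \left(\frac{1}{129} - \frac{5 \sqrt{60713}}{2}\right) + 20951 = \frac{2702680}{129} - \frac{5 \sqrt{60713}}{2}$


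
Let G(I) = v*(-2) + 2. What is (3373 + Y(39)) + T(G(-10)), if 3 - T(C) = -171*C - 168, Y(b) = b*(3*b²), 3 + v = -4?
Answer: 184237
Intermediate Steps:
v = -7 (v = -3 - 4 = -7)
G(I) = 16 (G(I) = -7*(-2) + 2 = 14 + 2 = 16)
Y(b) = 3*b³
T(C) = 171 + 171*C (T(C) = 3 - (-171*C - 168) = 3 - (-168 - 171*C) = 3 + (168 + 171*C) = 171 + 171*C)
(3373 + Y(39)) + T(G(-10)) = (3373 + 3*39³) + (171 + 171*16) = (3373 + 3*59319) + (171 + 2736) = (3373 + 177957) + 2907 = 181330 + 2907 = 184237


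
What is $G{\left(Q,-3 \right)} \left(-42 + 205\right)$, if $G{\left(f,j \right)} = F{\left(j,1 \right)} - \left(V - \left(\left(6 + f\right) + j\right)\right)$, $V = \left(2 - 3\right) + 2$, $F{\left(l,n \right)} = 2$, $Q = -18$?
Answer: $-2282$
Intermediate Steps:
$V = 1$ ($V = -1 + 2 = 1$)
$G{\left(f,j \right)} = 7 + f + j$ ($G{\left(f,j \right)} = 2 - \left(1 - \left(\left(6 + f\right) + j\right)\right) = 2 - \left(1 - \left(6 + f + j\right)\right) = 2 - \left(-5 - f - j\right) = 2 + \left(5 + f + j\right) = 7 + f + j$)
$G{\left(Q,-3 \right)} \left(-42 + 205\right) = \left(7 - 18 - 3\right) \left(-42 + 205\right) = \left(-14\right) 163 = -2282$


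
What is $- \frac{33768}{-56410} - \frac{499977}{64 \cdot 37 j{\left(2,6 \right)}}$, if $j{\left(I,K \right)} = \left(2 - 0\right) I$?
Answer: $- \frac{13941926037}{267157760} \approx -52.186$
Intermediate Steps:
$j{\left(I,K \right)} = 2 I$ ($j{\left(I,K \right)} = \left(2 + 0\right) I = 2 I$)
$- \frac{33768}{-56410} - \frac{499977}{64 \cdot 37 j{\left(2,6 \right)}} = - \frac{33768}{-56410} - \frac{499977}{64 \cdot 37 \cdot 2 \cdot 2} = \left(-33768\right) \left(- \frac{1}{56410}\right) - \frac{499977}{2368 \cdot 4} = \frac{16884}{28205} - \frac{499977}{9472} = - \frac{13941926037}{267157760}$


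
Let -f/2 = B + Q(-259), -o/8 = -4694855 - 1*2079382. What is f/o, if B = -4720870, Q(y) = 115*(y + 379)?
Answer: 2353535/13548474 ≈ 0.17371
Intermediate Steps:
o = 54193896 (o = -8*(-4694855 - 1*2079382) = -8*(-4694855 - 2079382) = -8*(-6774237) = 54193896)
Q(y) = 43585 + 115*y (Q(y) = 115*(379 + y) = 43585 + 115*y)
f = 9414140 (f = -2*(-4720870 + (43585 + 115*(-259))) = -2*(-4720870 + (43585 - 29785)) = -2*(-4720870 + 13800) = -2*(-4707070) = 9414140)
f/o = 9414140/54193896 = 9414140*(1/54193896) = 2353535/13548474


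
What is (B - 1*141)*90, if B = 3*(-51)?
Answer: -26460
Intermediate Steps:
B = -153
(B - 1*141)*90 = (-153 - 1*141)*90 = (-153 - 141)*90 = -294*90 = -26460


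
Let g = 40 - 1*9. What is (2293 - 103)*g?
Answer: 67890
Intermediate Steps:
g = 31 (g = 40 - 9 = 31)
(2293 - 103)*g = (2293 - 103)*31 = 2190*31 = 67890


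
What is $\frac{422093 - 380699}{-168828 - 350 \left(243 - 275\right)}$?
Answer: $- \frac{20697}{78814} \approx -0.26261$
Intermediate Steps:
$\frac{422093 - 380699}{-168828 - 350 \left(243 - 275\right)} = \frac{41394}{-168828 - -11200} = \frac{41394}{-168828 + 11200} = \frac{41394}{-157628} = 41394 \left(- \frac{1}{157628}\right) = - \frac{20697}{78814}$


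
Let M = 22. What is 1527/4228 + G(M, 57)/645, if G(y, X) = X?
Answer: 408637/909020 ≈ 0.44954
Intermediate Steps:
1527/4228 + G(M, 57)/645 = 1527/4228 + 57/645 = 1527*(1/4228) + 57*(1/645) = 1527/4228 + 19/215 = 408637/909020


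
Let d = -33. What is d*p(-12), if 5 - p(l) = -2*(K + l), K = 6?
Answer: 231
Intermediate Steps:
p(l) = 17 + 2*l (p(l) = 5 - (-2)*(6 + l) = 5 - (-12 - 2*l) = 5 + (12 + 2*l) = 17 + 2*l)
d*p(-12) = -33*(17 + 2*(-12)) = -33*(17 - 24) = -33*(-7) = 231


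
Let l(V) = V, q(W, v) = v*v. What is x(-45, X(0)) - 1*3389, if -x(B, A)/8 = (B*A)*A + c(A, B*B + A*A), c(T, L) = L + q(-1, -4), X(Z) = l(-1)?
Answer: -19365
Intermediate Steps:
q(W, v) = v**2
X(Z) = -1
c(T, L) = 16 + L (c(T, L) = L + (-4)**2 = L + 16 = 16 + L)
x(B, A) = -128 - 8*A**2 - 8*B**2 - 8*B*A**2 (x(B, A) = -8*((B*A)*A + (16 + (B*B + A*A))) = -8*((A*B)*A + (16 + (B**2 + A**2))) = -8*(B*A**2 + (16 + (A**2 + B**2))) = -8*(B*A**2 + (16 + A**2 + B**2)) = -8*(16 + A**2 + B**2 + B*A**2) = -128 - 8*A**2 - 8*B**2 - 8*B*A**2)
x(-45, X(0)) - 1*3389 = (-128 - 8*(-1)**2 - 8*(-45)**2 - 8*(-45)*(-1)**2) - 1*3389 = (-128 - 8*1 - 8*2025 - 8*(-45)*1) - 3389 = (-128 - 8 - 16200 + 360) - 3389 = -15976 - 3389 = -19365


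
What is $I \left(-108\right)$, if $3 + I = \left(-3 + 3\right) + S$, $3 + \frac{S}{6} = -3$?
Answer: $4212$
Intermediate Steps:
$S = -36$ ($S = -18 + 6 \left(-3\right) = -18 - 18 = -36$)
$I = -39$ ($I = -3 + \left(\left(-3 + 3\right) - 36\right) = -3 + \left(0 - 36\right) = -3 - 36 = -39$)
$I \left(-108\right) = \left(-39\right) \left(-108\right) = 4212$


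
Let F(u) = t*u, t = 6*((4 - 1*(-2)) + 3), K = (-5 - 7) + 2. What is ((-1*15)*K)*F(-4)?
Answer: -32400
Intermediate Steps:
K = -10 (K = -12 + 2 = -10)
t = 54 (t = 6*((4 + 2) + 3) = 6*(6 + 3) = 6*9 = 54)
F(u) = 54*u
((-1*15)*K)*F(-4) = (-1*15*(-10))*(54*(-4)) = -15*(-10)*(-216) = 150*(-216) = -32400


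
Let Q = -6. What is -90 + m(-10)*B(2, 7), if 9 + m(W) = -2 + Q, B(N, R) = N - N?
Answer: -90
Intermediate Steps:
B(N, R) = 0
m(W) = -17 (m(W) = -9 + (-2 - 6) = -9 - 8 = -17)
-90 + m(-10)*B(2, 7) = -90 - 17*0 = -90 + 0 = -90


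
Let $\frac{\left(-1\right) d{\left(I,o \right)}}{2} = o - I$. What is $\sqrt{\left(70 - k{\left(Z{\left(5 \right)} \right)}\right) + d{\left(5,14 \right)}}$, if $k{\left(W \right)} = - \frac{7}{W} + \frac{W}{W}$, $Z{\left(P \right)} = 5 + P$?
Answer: $\frac{\sqrt{5170}}{10} \approx 7.1903$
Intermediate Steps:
$d{\left(I,o \right)} = - 2 o + 2 I$ ($d{\left(I,o \right)} = - 2 \left(o - I\right) = - 2 o + 2 I$)
$k{\left(W \right)} = 1 - \frac{7}{W}$ ($k{\left(W \right)} = - \frac{7}{W} + 1 = 1 - \frac{7}{W}$)
$\sqrt{\left(70 - k{\left(Z{\left(5 \right)} \right)}\right) + d{\left(5,14 \right)}} = \sqrt{\left(70 - \frac{-7 + \left(5 + 5\right)}{5 + 5}\right) + \left(\left(-2\right) 14 + 2 \cdot 5\right)} = \sqrt{\left(70 - \frac{-7 + 10}{10}\right) + \left(-28 + 10\right)} = \sqrt{\left(70 - \frac{1}{10} \cdot 3\right) - 18} = \sqrt{\left(70 - \frac{3}{10}\right) - 18} = \sqrt{\frac{697}{10} - 18} = \sqrt{\frac{517}{10}} = \frac{\sqrt{5170}}{10}$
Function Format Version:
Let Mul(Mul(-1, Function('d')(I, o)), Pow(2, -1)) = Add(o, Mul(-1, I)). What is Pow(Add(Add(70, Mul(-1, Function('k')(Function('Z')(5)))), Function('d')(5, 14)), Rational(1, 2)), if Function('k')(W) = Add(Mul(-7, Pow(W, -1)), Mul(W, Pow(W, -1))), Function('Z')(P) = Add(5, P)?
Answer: Mul(Rational(1, 10), Pow(5170, Rational(1, 2))) ≈ 7.1903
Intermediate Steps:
Function('d')(I, o) = Add(Mul(-2, o), Mul(2, I)) (Function('d')(I, o) = Mul(-2, Add(o, Mul(-1, I))) = Add(Mul(-2, o), Mul(2, I)))
Function('k')(W) = Add(1, Mul(-7, Pow(W, -1))) (Function('k')(W) = Add(Mul(-7, Pow(W, -1)), 1) = Add(1, Mul(-7, Pow(W, -1))))
Pow(Add(Add(70, Mul(-1, Function('k')(Function('Z')(5)))), Function('d')(5, 14)), Rational(1, 2)) = Pow(Add(Add(70, Mul(-1, Mul(Pow(Add(5, 5), -1), Add(-7, Add(5, 5))))), Add(Mul(-2, 14), Mul(2, 5))), Rational(1, 2)) = Pow(Add(Add(70, Mul(-1, Mul(Pow(10, -1), Add(-7, 10)))), Add(-28, 10)), Rational(1, 2)) = Pow(Add(Add(70, Mul(-1, Mul(Rational(1, 10), 3))), -18), Rational(1, 2)) = Pow(Add(Add(70, Mul(-1, Rational(3, 10))), -18), Rational(1, 2)) = Pow(Add(Add(70, Rational(-3, 10)), -18), Rational(1, 2)) = Pow(Add(Rational(697, 10), -18), Rational(1, 2)) = Pow(Rational(517, 10), Rational(1, 2)) = Mul(Rational(1, 10), Pow(5170, Rational(1, 2)))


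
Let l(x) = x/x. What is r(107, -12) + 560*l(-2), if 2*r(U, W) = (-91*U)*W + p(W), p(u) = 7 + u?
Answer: 117959/2 ≈ 58980.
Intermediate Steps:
l(x) = 1
r(U, W) = 7/2 + W/2 - 91*U*W/2 (r(U, W) = ((-91*U)*W + (7 + W))/2 = (-91*U*W + (7 + W))/2 = (7 + W - 91*U*W)/2 = 7/2 + W/2 - 91*U*W/2)
r(107, -12) + 560*l(-2) = (7/2 + (½)*(-12) - 91/2*107*(-12)) + 560*1 = (7/2 - 6 + 58422) + 560 = 116839/2 + 560 = 117959/2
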